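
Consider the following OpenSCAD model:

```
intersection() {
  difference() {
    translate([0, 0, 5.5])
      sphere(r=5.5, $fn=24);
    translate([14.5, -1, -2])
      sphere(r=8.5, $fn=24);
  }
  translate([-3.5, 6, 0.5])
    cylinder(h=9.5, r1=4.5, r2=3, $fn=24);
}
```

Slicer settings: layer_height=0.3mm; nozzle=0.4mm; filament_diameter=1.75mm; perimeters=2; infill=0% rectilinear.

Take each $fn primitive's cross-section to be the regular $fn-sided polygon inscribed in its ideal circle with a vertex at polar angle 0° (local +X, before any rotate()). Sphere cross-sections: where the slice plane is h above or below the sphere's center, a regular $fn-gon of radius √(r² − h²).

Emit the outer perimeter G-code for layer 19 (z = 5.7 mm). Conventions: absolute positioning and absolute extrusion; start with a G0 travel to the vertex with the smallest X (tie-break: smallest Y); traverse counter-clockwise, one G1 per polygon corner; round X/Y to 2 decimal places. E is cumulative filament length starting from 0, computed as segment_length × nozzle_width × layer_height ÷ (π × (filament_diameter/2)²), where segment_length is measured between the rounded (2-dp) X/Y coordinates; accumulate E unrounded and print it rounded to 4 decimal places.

G0 X-4.82 Y2.60 Z5.70
G1 X-4.45 Y2.45 E0.0199
G1 X-3.50 Y2.32 E0.0678
G1 X-2.55 Y2.45 E0.1156
G1 X-1.66 Y2.81 E0.1635
G1 X-0.90 Y3.40 E0.2115
G1 X-0.31 Y4.16 E0.2595
G1 X0.05 Y5.05 E0.3074
G1 X0.11 Y5.48 E0.3291
G1 X0.00 Y5.50 E0.3346
G1 X-1.42 Y5.31 E0.4061
G1 X-2.75 Y4.76 E0.4779
G1 X-3.89 Y3.89 E0.5495
G1 X-4.76 Y2.75 E0.6210
G1 X-4.82 Y2.60 E0.6291

At z = 5.7 mm: the r=5.5 sphere contributes a regular 24-gon of circumradius √(5.5²−0.2²) = 5.496; the sphere at (14.5, -1): section is a regular 24-gon, circumradius = √(r²−h²) = √(8.5²−7.7²) = 3.600; After the difference (first − rest): starting from the r=5.5 sphere, the r=8.5 sphere at (14.5, -1) misses the remaining region (no effect) — 1 connected region; the cone at (-3.5, 6): at t=0.547 of its height the radius interpolates to r₁+(r₂−r₁)t = 3.679, giving a regular 24-gon of that circumradius; After intersecting: the cone at (-3.5, 6) partially overlaps the result so far; clipping to the common part keeps 8.58 mm² — 1 connected region. The outline is a single polygon with 14 vertices. Extrusion per mm of travel: 0.4 × 0.3 / (π × 0.875²) = 0.049890. Accumulating E over each segment gives final E = 0.6291.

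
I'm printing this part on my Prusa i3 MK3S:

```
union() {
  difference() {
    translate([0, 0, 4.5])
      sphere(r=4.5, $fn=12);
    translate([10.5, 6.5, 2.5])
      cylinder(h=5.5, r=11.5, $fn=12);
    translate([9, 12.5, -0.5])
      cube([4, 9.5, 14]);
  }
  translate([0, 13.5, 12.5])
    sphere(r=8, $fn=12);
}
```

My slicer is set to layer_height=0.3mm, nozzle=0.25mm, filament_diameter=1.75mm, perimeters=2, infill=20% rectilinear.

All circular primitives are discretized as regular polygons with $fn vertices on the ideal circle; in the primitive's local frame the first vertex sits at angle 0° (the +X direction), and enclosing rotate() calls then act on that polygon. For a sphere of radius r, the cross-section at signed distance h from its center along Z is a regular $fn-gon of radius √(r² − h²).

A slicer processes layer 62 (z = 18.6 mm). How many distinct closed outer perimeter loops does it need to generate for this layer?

1

At z = 18.6 mm: the sphere is not intersected at this z (|z−center|=14.100 > r=4.5); the cylinder at (10.5, 6.5) is not intersected at this z (z outside [2.5, 8]); the cube at (9, 12.5) does not reach this height (z outside [-0.5, 13.5]); Subtracting the remaining from the first: the first operand is absent here, so nothing remains; the r=8 sphere at (0, 13.5) contributes a regular 12-gon of circumradius √(8²−6.1²) = 5.176; Merging all regions: only the r=8 sphere at (0, 13.5) is present, so the union is just that shape — 1 connected region. The result has 1 disconnected region.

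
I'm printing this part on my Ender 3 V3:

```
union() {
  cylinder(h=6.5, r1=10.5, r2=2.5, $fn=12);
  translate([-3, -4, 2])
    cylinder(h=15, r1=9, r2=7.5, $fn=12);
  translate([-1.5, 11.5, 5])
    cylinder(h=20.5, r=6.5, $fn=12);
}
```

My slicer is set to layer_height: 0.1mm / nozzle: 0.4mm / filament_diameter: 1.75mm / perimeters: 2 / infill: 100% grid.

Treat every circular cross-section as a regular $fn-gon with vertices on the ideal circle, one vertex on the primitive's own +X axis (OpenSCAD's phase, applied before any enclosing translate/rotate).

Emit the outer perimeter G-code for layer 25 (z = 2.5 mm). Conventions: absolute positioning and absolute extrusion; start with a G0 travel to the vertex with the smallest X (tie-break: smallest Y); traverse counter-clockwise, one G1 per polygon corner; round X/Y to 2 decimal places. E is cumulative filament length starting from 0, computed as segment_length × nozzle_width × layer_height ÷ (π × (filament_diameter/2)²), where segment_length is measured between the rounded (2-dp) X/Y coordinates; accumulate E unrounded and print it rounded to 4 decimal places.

G0 X-11.95 Y-4.00 Z2.50
G1 X-10.75 Y-8.47 E0.0770
G1 X-7.48 Y-11.75 E0.1540
G1 X-3.00 Y-12.95 E0.2311
G1 X1.48 Y-11.75 E0.3082
G1 X4.75 Y-8.48 E0.3852
G1 X5.88 Y-4.26 E0.4578
G1 X6.43 Y-3.71 E0.4707
G1 X7.42 Y0.00 E0.5346
G1 X6.43 Y3.71 E0.5985
G1 X3.71 Y6.43 E0.6624
G1 X0.00 Y7.42 E0.7263
G1 X-3.71 Y6.43 E0.7901
G1 X-5.99 Y4.15 E0.8438
G1 X-7.47 Y3.75 E0.8693
G1 X-10.75 Y0.47 E0.9464
G1 X-11.95 Y-4.00 E1.0234

At z = 2.5 mm: the cone: at t=0.385 of its height the radius interpolates to r₁+(r₂−r₁)t = 7.423, giving a regular 12-gon of that circumradius; the cone at (-3, -4) contributes a regular 12-gon of circumradius 8.950 (interpolated between r1=9 and r2=7.5 at t=0.033); the cylinder at (-1.5, 11.5) is not intersected at this z (z outside [5, 25.5]); Taking the union: the regions partially overlap (shared area 120.36 mm²), so overlapping operands fuse into one piece — 1 connected region. The outline is a single polygon with 16 vertices. Extrusion per mm of travel: 0.4 × 0.1 / (π × 0.875²) = 0.016630. Accumulating E over each segment gives final E = 1.0234.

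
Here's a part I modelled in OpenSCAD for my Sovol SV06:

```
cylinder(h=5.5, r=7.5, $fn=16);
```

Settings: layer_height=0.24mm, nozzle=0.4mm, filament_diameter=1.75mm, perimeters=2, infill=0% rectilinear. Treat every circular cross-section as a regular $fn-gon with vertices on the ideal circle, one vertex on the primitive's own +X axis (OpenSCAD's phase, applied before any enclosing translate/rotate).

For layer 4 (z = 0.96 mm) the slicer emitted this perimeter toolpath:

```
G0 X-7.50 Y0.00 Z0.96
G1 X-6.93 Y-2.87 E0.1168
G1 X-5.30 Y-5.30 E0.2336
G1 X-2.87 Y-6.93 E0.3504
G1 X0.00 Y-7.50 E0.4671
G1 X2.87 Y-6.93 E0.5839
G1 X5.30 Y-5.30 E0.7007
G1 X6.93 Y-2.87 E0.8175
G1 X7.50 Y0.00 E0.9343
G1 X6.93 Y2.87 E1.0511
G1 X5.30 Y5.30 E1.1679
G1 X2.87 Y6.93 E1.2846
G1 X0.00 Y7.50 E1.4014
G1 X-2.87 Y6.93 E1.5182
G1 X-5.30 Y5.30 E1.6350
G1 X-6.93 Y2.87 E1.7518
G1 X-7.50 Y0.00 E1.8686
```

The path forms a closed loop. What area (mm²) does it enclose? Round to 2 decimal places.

Apply the shoelace formula to the sequence of (X, Y) vertices; enclosed area = 172.17 mm².

172.17 mm²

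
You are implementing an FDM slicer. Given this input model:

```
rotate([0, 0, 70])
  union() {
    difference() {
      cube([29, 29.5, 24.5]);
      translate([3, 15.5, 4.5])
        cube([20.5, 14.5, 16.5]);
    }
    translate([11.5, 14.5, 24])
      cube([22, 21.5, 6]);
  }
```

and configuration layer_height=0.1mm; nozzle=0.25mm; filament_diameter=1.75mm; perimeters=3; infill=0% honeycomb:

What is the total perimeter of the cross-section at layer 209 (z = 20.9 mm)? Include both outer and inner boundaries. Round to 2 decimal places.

145.00 mm

At z = 20.9 mm: the 29×29.5 cube contributes its full rectangle (perimeter 117.00 mm); the cube at (3, 15.5) is present — its section is the full 20.5×14.5 rectangle (perimeter 70.00 mm); After the difference (first − rest): starting from the 29×29.5 cube, the 20.5×14.5 cube at (3, 15.5) partially overlaps it — only the 287.00 mm² overlap (of its 297.25 mm²) is removed, clipping the outline — boundary = 145.00 mm; the cube at (11.5, 14.5) is absent (z outside [24, 30]); Taking the union: only that combined region is present, so the union is just that shape — boundary = 145.00 mm; (whole slice rotated 70° about Z — lengths, areas and connectivity unchanged). Overall, the cross-section is a single solid region. Total boundary length (outer) = 145.00 mm.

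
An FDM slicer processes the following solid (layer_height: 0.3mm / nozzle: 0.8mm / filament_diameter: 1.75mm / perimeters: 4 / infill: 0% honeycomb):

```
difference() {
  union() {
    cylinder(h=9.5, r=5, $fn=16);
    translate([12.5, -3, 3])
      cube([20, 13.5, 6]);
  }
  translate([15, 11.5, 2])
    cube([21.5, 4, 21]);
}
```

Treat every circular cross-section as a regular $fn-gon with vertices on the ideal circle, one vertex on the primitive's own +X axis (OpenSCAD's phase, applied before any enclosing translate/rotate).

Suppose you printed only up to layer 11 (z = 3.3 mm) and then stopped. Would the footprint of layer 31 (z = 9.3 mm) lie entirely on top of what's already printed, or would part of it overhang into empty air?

Compare the two slices. At z = 3.3: the r=5 cylinder contributes a regular 16-gon of circumradius 5 (area = (16/2)·5.000²·sin(360°/16) = 76.54 mm²); the 20×13.5 cube at (12.5, -3) contributes its full rectangle (area 270.00 mm²); Combining (union): the 2 present regions are separate (no shared area or edge), so areas and boundary lengths simply add and each stays a separate island — area = 346.54 mm²; the cube at (15, 11.5) (footprint 21.5×4) is included at this height (area 86.00 mm²); After the difference (first − rest): starting from that combined region (346.54 mm²), the 21.5×4 cube at (15, 11.5) misses the remaining region (no effect) — area = 346.54 mm². At z = 9.3: the r=5 cylinder gives a regular 16-gon of circumradius 5 (constant along its height) (area = (16/2)·5.000²·sin(360°/16) = 76.54 mm²); the cube at (12.5, -3) is absent (z outside [3, 9]); Merging all regions: only the r=5 cylinder is present, so the union is just that shape — area = 76.54 mm²; the 21.5×4 cube at (15, 11.5) contributes its full rectangle (area 86.00 mm²); Subtracting the remaining from the first: starting from the result so far (76.54 mm²), the 21.5×4 cube at (15, 11.5) misses the remaining region (no effect) — area = 76.54 mm². Checking containment: the cross-section at z = 9.3 is a subset of the cross-section at z = 3.3.

entirely on top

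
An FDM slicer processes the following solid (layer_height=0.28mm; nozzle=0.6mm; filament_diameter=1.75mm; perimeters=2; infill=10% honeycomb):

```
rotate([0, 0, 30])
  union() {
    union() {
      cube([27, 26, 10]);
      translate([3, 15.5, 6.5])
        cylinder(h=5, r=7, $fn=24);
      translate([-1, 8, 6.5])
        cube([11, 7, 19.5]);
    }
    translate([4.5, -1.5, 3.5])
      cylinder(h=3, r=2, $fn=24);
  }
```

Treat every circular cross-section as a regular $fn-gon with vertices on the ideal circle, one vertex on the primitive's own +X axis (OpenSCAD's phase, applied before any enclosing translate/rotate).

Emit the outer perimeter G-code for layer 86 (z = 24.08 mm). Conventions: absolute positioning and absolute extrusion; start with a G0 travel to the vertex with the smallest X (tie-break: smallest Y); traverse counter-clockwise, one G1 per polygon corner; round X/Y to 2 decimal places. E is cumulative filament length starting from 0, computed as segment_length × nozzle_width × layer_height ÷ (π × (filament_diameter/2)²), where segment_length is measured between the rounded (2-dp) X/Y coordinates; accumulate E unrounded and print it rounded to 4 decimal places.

At z = 24.08 mm: the cube is absent (z outside [0, 10]); the cylinder at (3, 15.5) is not intersected at this z (z outside [6.5, 11.5]); the cube at (-1, 8) (footprint 11×7) is included at this height; Combining (union): only the 11×7 cube at (-1, 8) is present, so the union is just that shape — 1 connected region; the cylinder at (4.5, -1.5) does not reach this height (z outside [3.5, 6.5]); Merging all regions: only that combined region is present, so the union is just that shape — 1 connected region; (whole slice rotated 30° about Z — lengths, areas and connectivity unchanged). The outline is a single polygon with 4 vertices. Extrusion per mm of travel: 0.6 × 0.28 / (π × 0.875²) = 0.069846. Accumulating E over each segment gives final E = 2.5147.

G0 X-8.37 Y12.49 Z24.08
G1 X-4.87 Y6.43 E0.4888
G1 X4.66 Y11.93 E1.2573
G1 X1.16 Y17.99 E1.7461
G1 X-8.37 Y12.49 E2.5147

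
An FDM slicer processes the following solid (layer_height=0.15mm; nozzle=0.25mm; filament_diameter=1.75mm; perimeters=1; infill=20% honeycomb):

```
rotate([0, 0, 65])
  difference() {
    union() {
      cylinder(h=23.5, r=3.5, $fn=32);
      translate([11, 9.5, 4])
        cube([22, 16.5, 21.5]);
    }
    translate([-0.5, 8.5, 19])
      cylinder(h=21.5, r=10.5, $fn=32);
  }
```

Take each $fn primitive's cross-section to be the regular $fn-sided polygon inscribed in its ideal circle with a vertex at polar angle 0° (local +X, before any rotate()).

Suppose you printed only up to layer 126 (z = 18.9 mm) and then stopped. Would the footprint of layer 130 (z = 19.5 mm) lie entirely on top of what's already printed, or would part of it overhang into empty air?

Compare the two slices. At z = 18.9: the r=3.5 cylinder gives a regular 32-gon of circumradius 3.5 (constant along its height) (area = (32/2)·3.500²·sin(360°/32) = 38.24 mm²); the cube at (11, 9.5) (footprint 22×16.5) is included at this height (area 363.00 mm²); Merging all regions: the 2 present regions are separate (no shared area or edge), so areas and boundary lengths simply add and each stays a separate island — area = 401.24 mm²; the cylinder at (-0.5, 8.5) is absent (z outside [19, 40.5]); Taking the first minus the rest: none of the subtracted shapes is present at this height, so the result so far is unchanged — area = 401.24 mm²; (whole slice rotated 65° about Z — lengths, areas and connectivity unchanged). At z = 19.5: the r=3.5 cylinder gives a regular 32-gon of circumradius 3.5 (constant along its height) (area = (32/2)·3.500²·sin(360°/32) = 38.24 mm²); the cube at (11, 9.5) (footprint 22×16.5) is included at this height (area 363.00 mm²); Combining (union): the 2 present regions are separate (no shared area or edge), so areas and boundary lengths simply add and each stays a separate island — area = 401.24 mm²; the r=10.5 cylinder at (-0.5, 8.5) contributes a regular 32-gon of circumradius 10.5 (area = (32/2)·10.500²·sin(360°/32) = 344.14 mm²); After the difference (first − rest): starting from the result so far (401.24 mm²), the r=10.5 cylinder at (-0.5, 8.5) partially overlaps it — only the 31.09 mm² overlap (of its 344.14 mm²) is removed, clipping the outline — area = 370.15 mm²; (whole slice rotated 65° about Z — lengths, areas and connectivity unchanged). Checking containment: the cross-section at z = 19.5 is a subset of the cross-section at z = 18.9.

entirely on top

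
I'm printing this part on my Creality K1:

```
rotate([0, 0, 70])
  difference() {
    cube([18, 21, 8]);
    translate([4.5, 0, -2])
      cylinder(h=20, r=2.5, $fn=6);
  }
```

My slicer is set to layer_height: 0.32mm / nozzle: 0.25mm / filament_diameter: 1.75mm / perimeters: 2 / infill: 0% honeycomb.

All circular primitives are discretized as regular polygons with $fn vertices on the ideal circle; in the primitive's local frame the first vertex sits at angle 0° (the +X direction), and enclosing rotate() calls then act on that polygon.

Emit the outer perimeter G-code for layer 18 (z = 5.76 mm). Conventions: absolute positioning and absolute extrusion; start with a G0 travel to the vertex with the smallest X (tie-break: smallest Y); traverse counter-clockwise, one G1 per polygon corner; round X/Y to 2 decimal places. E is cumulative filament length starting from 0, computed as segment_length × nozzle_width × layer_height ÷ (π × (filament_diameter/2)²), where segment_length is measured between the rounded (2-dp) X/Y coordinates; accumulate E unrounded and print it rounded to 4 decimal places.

G0 X-19.73 Y7.18 Z5.76
G1 X0.00 Y0.00 E0.6983
G1 X0.68 Y1.88 E0.7648
G1 X-0.92 Y3.79 E0.8477
G1 X-0.07 Y6.14 E0.9308
G1 X2.39 Y6.58 E1.0139
G1 X6.16 Y16.91 E1.3797
G1 X-13.58 Y24.10 E2.0784
G1 X-19.73 Y7.18 E2.6772

At z = 5.76 mm: the 18×21 cube contributes its full rectangle; the r=2.5 cylinder at (4.5, 0) contributes a regular 6-gon of circumradius 2.5; Taking the first minus the rest: starting from the 18×21 cube, the r=2.5 cylinder at (4.5, 0) partially overlaps it — only the 8.12 mm² overlap (of its 16.24 mm²) is removed, clipping the outline — 1 connected region; (rotated 70° about Z; rotation is an isometry so areas/perimeters/island counts are preserved). The outline is a single polygon with 8 vertices. Extrusion per mm of travel: 0.25 × 0.32 / (π × 0.875²) = 0.033260. Accumulating E over each segment gives final E = 2.6772.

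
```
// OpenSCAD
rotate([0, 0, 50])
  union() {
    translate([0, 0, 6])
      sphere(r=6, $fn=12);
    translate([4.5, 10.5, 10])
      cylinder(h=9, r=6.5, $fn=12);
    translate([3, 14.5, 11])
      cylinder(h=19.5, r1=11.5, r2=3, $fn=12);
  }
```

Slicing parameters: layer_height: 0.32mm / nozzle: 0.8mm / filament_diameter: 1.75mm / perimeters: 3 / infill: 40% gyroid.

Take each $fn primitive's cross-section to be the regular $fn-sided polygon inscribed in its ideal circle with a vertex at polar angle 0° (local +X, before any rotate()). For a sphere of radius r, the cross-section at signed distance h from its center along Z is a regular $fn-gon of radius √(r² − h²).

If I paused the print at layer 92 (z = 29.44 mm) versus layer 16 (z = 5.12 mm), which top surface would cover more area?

layer 16 (z = 5.12 mm)

Layer 92 (z = 29.44): the sphere is absent (|z−center|=23.440 > r=6); the cylinder at (4.5, 10.5) is not intersected at this z (z outside [10, 19]); the cone at (3, 14.5) contributes a regular 12-gon of circumradius 3.462 (interpolated between r1=11.5 and r2=3 at t=0.946) (area = (12/2)·3.462²·sin(360°/12) = 35.96 mm²); Combining (union): only the cone at (3, 14.5) is present, so the union is just that shape — area = 35.96 mm²; (whole slice rotated 50° about Z — lengths, areas and connectivity unchanged). So its area = 35.96 mm². Layer 16 (z = 5.12): the sphere: section is a regular 12-gon, circumradius = √(r²−h²) = √(6²−0.88²) = 5.935 (area = (12/2)·5.935²·sin(360°/12) = 105.68 mm²); the cylinder at (4.5, 10.5) does not reach this height (z outside [10, 19]); the cone at (3, 14.5) is absent (z outside [11, 30.5]); Combining (union): only the r=6 sphere is present, so the union is just that shape — area = 105.68 mm²; (whole slice rotated 50° about Z — lengths, areas and connectivity unchanged). So its area = 105.68 mm². Layer 16 is larger (105.68 vs 35.96 mm²).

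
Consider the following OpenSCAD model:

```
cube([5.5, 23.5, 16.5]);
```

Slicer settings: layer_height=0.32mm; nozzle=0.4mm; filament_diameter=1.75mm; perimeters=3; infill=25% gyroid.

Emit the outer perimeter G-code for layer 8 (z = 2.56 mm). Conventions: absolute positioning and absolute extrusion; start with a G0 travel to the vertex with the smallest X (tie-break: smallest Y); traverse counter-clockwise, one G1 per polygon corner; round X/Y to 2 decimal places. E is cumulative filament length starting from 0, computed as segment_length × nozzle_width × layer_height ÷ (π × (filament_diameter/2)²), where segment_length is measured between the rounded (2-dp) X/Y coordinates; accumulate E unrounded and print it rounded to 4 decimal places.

At z = 2.56 mm: the cube (footprint 5.5×23.5) is included at this height. The outline is a single polygon with 4 vertices. Extrusion per mm of travel: 0.4 × 0.32 / (π × 0.875²) = 0.053216. Accumulating E over each segment gives final E = 3.0865.

G0 X0.00 Y0.00 Z2.56
G1 X5.50 Y0.00 E0.2927
G1 X5.50 Y23.50 E1.5433
G1 X0.00 Y23.50 E1.8360
G1 X0.00 Y0.00 E3.0865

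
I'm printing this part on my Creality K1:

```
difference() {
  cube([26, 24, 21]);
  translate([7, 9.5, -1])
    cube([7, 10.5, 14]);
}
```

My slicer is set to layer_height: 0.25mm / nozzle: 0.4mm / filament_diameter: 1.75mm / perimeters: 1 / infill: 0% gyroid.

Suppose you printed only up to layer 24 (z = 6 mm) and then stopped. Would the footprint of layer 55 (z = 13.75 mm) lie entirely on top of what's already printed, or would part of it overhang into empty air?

part overhangs

Compare the two slices. At z = 6: the cube is present — its section is the full 26×24 rectangle (area 624.00 mm²); the cube at (7, 9.5) (footprint 7×10.5) is included at this height (area 73.50 mm²); Taking the first minus the rest: starting from the 26×24 cube (624.00 mm²), the 7×10.5 cube at (7, 9.5) lies wholly inside it (removes its full 73.50 mm² and its 35.00 mm outline becomes a hole wall) — area = 550.50 mm². At z = 13.75: the 26×24 cube contributes its full rectangle (area 624.00 mm²); the cube at (7, 9.5) is absent (z outside [-1, 13]); Subtracting the remaining from the first: none of the subtracted shapes is present at this height, so the 26×24 cube is unchanged — area = 624.00 mm². Checking containment: at z = 13.75 the cross-section extends beyond the z = 6 cross-section by about 73.50 mm².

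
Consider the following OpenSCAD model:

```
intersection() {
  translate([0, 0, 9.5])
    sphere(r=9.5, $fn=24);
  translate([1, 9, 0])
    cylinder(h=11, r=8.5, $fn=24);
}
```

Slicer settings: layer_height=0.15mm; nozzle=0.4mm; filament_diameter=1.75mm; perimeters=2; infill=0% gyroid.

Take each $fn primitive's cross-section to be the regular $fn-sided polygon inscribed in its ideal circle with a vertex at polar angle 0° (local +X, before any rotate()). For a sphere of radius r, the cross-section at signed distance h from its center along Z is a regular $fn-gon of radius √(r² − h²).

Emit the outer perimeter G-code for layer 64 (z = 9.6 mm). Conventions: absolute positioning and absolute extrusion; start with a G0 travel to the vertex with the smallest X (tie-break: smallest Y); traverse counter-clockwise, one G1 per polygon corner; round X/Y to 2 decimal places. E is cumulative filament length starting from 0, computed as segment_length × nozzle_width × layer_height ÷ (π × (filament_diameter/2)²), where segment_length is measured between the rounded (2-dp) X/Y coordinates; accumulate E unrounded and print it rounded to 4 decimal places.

G0 X-7.02 Y6.33 Z9.60
G1 X-6.36 Y4.75 E0.0427
G1 X-5.01 Y2.99 E0.0980
G1 X-3.25 Y1.64 E0.1534
G1 X-1.20 Y0.79 E0.2087
G1 X1.00 Y0.50 E0.2641
G1 X3.20 Y0.79 E0.3194
G1 X5.25 Y1.64 E0.3748
G1 X7.01 Y2.99 E0.4301
G1 X8.27 Y4.64 E0.4819
G1 X8.23 Y4.75 E0.4848
G1 X6.72 Y6.72 E0.5468
G1 X4.75 Y8.23 E0.6087
G1 X2.46 Y9.18 E0.6705
G1 X0.00 Y9.50 E0.7324
G1 X-2.46 Y9.18 E0.7943
G1 X-4.75 Y8.23 E0.8561
G1 X-6.72 Y6.72 E0.9180
G1 X-7.02 Y6.33 E0.9303

At z = 9.6 mm: the r=9.5 sphere contributes a regular 24-gon of circumradius √(9.5²−0.1²) = 9.499; the cylinder at (1, 9): section is a regular 24-gon, circumradius r=8.5; Keeping only the common overlap: the r=8.5 cylinder at (1, 9) partially overlaps the r=9.5 sphere; clipping to the common part keeps 96.38 mm² — 1 connected region. The outline is a single polygon with 18 vertices. Extrusion per mm of travel: 0.4 × 0.15 / (π × 0.875²) = 0.024945. Accumulating E over each segment gives final E = 0.9303.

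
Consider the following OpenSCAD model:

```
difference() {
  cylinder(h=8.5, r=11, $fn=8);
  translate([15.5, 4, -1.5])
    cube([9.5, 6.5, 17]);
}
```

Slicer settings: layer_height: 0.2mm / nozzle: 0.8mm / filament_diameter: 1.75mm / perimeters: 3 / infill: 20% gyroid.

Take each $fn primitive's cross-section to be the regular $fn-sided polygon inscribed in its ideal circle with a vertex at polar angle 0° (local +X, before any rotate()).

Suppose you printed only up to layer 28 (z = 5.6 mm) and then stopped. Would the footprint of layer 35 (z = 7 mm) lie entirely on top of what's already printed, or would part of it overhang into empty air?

Compare the two slices. At z = 5.6: the cylinder: section is a regular 8-gon, circumradius r=11 (area = (8/2)·11.000²·sin(360°/8) = 342.24 mm²); the cube at (15.5, 4) is present — its section is the full 9.5×6.5 rectangle (area 61.75 mm²); Subtracting the remaining from the first: starting from the r=11 cylinder (342.24 mm²), the 9.5×6.5 cube at (15.5, 4) misses the remaining region (no effect) — area = 342.24 mm². At z = 7: the r=11 cylinder contributes a regular 8-gon of circumradius 11 (area = (8/2)·11.000²·sin(360°/8) = 342.24 mm²); the 9.5×6.5 cube at (15.5, 4) contributes its full rectangle (area 61.75 mm²); Taking the first minus the rest: starting from the r=11 cylinder (342.24 mm²), the 9.5×6.5 cube at (15.5, 4) misses the remaining region (no effect) — area = 342.24 mm². Checking containment: the cross-section at z = 7 is a subset of the cross-section at z = 5.6.

entirely on top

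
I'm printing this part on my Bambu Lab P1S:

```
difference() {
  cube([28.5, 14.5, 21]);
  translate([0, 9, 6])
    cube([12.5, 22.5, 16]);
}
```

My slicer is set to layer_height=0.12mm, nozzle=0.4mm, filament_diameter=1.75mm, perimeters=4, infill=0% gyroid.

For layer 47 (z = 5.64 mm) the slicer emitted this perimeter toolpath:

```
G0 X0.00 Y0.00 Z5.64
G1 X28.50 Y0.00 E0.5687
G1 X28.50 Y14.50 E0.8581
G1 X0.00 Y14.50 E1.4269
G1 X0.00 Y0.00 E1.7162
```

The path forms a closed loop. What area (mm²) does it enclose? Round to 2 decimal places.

413.25 mm²

Apply the shoelace formula to the sequence of (X, Y) vertices; enclosed area = 413.25 mm².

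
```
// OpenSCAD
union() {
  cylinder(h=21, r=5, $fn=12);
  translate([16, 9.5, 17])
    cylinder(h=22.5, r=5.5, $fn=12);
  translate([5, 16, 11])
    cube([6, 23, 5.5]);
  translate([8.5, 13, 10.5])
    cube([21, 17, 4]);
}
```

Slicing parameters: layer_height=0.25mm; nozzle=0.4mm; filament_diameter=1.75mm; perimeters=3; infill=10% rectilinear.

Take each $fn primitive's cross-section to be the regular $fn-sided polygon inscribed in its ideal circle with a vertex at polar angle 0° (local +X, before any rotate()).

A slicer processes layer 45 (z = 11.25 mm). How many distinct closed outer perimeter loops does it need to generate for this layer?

2

At z = 11.25 mm: the cylinder: section is a regular 12-gon, circumradius r=5; the cylinder at (16, 9.5) is not intersected at this z (z outside [17, 39.5]); the 6×23 cube at (5, 16) contributes its full rectangle; the 21×17 cube at (8.5, 13) contributes its full rectangle; Merging all regions: the regions partially overlap (shared area 35.00 mm²), so overlapping operands fuse into one piece — 2 connected regions. The result has 2 disconnected regions.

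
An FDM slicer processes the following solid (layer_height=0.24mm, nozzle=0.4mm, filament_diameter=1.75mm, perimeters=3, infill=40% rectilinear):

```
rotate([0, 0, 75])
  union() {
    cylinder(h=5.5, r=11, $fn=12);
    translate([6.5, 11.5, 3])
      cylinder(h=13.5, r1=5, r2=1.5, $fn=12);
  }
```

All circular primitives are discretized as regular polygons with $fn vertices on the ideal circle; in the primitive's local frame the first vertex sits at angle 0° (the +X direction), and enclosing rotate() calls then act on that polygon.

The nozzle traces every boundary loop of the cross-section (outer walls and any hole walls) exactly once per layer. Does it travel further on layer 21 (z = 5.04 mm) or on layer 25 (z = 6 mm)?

layer 21 (z = 5.04 mm)

Layer 21 (z = 5.04): the r=11 cylinder gives a regular 12-gon of circumradius 11 (constant along its height) (perimeter = 2·12·11.000·sin(180°/12) = 68.33 mm); the cone at (6.5, 11.5) contributes a regular 12-gon of circumradius 4.471 (interpolated between r1=5 and r2=1.5 at t=0.151) (perimeter = 2·12·4.471·sin(180°/12) = 27.77 mm); Merging all regions: the regions partially overlap (shared area 8.32 mm²), so the edge portions inside another operand are dropped and the merged outline is re-measured after clipping — boundary = 82.73 mm; (rotated 75° about Z; rotation is an isometry so areas/perimeters/island counts are preserved). So its perimeter = 82.73 mm. Layer 25 (z = 6): the cylinder is absent (z outside [0, 5.5]); the cone at (6.5, 11.5) (r1=5→r2=1.5) has section circumradius 4.222 here — a regular 12-gon (perimeter = 2·12·4.222·sin(180°/12) = 26.23 mm); Taking the union: only the cone at (6.5, 11.5) is present, so the union is just that shape — boundary = 26.23 mm; (rotated 75° about Z; rotation is an isometry so areas/perimeters/island counts are preserved). So its perimeter = 26.23 mm. Layer 21 is larger (82.73 vs 26.23 mm).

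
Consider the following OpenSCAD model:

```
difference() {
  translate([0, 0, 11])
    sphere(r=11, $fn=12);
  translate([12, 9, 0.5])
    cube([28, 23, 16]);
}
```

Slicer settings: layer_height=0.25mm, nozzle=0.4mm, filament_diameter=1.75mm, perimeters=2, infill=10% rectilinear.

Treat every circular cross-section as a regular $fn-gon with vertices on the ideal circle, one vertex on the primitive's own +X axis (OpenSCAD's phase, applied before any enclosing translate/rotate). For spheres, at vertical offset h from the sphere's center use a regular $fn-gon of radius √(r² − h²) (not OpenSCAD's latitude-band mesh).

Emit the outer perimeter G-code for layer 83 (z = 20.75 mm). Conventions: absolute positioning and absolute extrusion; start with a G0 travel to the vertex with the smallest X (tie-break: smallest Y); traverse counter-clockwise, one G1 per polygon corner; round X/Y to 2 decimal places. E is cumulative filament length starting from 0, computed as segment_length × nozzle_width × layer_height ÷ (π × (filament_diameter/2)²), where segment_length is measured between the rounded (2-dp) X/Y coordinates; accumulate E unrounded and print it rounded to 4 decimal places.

G0 X-5.09 Y0.00 Z20.75
G1 X-4.41 Y-2.55 E0.1097
G1 X-2.55 Y-4.41 E0.2191
G1 X0.00 Y-5.09 E0.3288
G1 X2.55 Y-4.41 E0.4385
G1 X4.41 Y-2.55 E0.5479
G1 X5.09 Y0.00 E0.6576
G1 X4.41 Y2.55 E0.7673
G1 X2.55 Y4.41 E0.8767
G1 X0.00 Y5.09 E0.9864
G1 X-2.55 Y4.41 E1.0961
G1 X-4.41 Y2.55 E1.2055
G1 X-5.09 Y0.00 E1.3152

At z = 20.75 mm: the r=11 sphere contributes a regular 12-gon of circumradius √(11²−9.75²) = 5.093; the cube at (12, 9) is absent (z outside [0.5, 16.5]); Subtracting the remaining from the first: none of the subtracted shapes is present at this height, so the r=11 sphere is unchanged — 1 connected region. The outline is a single polygon with 12 vertices. Extrusion per mm of travel: 0.4 × 0.25 / (π × 0.875²) = 0.041575. Accumulating E over each segment gives final E = 1.3152.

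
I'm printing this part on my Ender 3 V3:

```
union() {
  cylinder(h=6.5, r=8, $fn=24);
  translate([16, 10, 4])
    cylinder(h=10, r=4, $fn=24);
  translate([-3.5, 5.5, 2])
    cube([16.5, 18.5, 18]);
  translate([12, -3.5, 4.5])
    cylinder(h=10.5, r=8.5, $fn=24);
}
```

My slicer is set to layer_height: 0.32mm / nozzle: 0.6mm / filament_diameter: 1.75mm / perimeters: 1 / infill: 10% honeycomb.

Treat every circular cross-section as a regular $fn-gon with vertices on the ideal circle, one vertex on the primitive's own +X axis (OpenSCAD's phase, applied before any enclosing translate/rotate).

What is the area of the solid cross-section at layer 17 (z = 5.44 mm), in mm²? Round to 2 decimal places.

At z = 5.44 mm: the cylinder: section is a regular 24-gon, circumradius r=8 (area = (24/2)·8.000²·sin(360°/24) = 198.77 mm²); the r=4 cylinder at (16, 10) gives a regular 24-gon of circumradius 4 (constant along its height) (area = (24/2)·4.000²·sin(360°/24) = 49.69 mm²); the cube at (-3.5, 5.5) (footprint 16.5×18.5) is included at this height (area 305.25 mm²); the cylinder at (12, -3.5): section is a regular 24-gon, circumradius r=8.5 (area = (24/2)·8.500²·sin(360°/24) = 224.40 mm²); Merging all regions: the regions partially overlap — summed areas 778.11 mm² minus the doubly-counted overlap 49.25 mm² gives 728.86 mm² — area = 728.86 mm². Overall, the cross-section is a single solid region. Net area = 728.86 mm².

728.86 mm²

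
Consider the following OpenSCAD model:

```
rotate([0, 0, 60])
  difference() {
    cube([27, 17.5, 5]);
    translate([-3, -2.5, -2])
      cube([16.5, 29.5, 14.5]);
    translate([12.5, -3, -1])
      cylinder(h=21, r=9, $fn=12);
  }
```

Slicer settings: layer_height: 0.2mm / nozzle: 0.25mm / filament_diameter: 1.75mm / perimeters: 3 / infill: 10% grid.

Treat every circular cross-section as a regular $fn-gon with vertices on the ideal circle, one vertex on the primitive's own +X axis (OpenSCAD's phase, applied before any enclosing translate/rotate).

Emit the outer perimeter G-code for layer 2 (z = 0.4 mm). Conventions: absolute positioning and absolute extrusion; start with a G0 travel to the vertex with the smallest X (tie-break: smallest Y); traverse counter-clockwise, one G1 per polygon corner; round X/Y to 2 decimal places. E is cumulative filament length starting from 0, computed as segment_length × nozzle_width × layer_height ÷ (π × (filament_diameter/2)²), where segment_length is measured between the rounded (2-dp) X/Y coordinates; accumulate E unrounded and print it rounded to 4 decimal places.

At z = 0.4 mm: the cube (footprint 27×17.5) is included at this height; the 16.5×29.5 cube at (-3, -2.5) contributes its full rectangle; the cylinder at (12.5, -3): section is a regular 12-gon, circumradius r=9; After the difference (first − rest): starting from the 27×17.5 cube, the 16.5×29.5 cube at (-3, -2.5) partially overlaps it — only the 236.25 mm² overlap (of its 486.75 mm²) is removed, clipping the outline; the r=9 cylinder at (12.5, -3) partially overlaps it — only the 29.09 mm² overlap (of its 243.00 mm²) is removed, clipping the outline — 1 connected region; (whole slice rotated 60° about Z — lengths, areas and connectivity unchanged). The outline is a single polygon with 7 vertices. Extrusion per mm of travel: 0.25 × 0.2 / (π × 0.875²) = 0.020788. Accumulating E over each segment gives final E = 1.2247.

G0 X-8.41 Y20.44 Z0.40
G1 X1.79 Y14.56 E0.2447
G1 X4.35 Y17.12 E0.3200
G1 X8.85 Y18.33 E0.4169
G1 X10.35 Y17.92 E0.4492
G1 X13.50 Y23.38 E0.5802
G1 X-1.66 Y32.13 E0.9441
G1 X-8.41 Y20.44 E1.2247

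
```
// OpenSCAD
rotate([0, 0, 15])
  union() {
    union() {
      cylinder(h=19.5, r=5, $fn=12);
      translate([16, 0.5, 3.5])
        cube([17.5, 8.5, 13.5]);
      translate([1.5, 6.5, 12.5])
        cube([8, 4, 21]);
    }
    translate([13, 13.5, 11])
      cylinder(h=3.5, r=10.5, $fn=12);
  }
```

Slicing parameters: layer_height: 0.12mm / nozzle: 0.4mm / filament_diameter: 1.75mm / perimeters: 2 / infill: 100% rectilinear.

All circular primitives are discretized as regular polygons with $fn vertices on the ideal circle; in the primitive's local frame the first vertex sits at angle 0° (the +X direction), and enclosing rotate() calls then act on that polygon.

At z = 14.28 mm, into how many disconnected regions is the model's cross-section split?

2

At z = 14.28 mm: the cylinder: section is a regular 12-gon, circumradius r=5; the cube at (16, 0.5) (footprint 17.5×8.5) is included at this height; the 8×4 cube at (1.5, 6.5) contributes its full rectangle; Merging all regions: the 3 present regions are separate (no shared area or edge), so areas and boundary lengths simply add and each stays a separate island — 3 connected regions; the cylinder at (13, 13.5): section is a regular 12-gon, circumradius r=10.5; Taking the union: the regions partially overlap (shared area 42.88 mm²), so overlapping operands fuse into one piece — 2 connected regions; (whole slice rotated 15° about Z — lengths, areas and connectivity unchanged). The result has 2 disconnected regions.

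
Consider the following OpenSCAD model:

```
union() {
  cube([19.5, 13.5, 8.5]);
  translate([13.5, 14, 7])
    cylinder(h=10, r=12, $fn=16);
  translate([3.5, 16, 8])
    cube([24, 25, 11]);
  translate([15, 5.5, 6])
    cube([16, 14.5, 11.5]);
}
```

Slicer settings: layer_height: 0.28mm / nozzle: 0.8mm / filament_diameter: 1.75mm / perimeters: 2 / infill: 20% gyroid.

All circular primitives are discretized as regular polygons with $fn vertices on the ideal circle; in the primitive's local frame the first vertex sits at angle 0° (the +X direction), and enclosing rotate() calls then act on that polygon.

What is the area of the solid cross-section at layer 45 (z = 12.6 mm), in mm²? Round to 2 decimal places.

At z = 12.6 mm: the cube is absent (z outside [0, 8.5]); the cylinder at (13.5, 14): section is a regular 16-gon, circumradius r=12 (area = (16/2)·12.000²·sin(360°/16) = 440.85 mm²); the 24×25 cube at (3.5, 16) contributes its full rectangle (area 600.00 mm²); the cube at (15, 5.5) (footprint 16×14.5) is included at this height (area 232.00 mm²); Taking the union: the regions partially overlap — summed areas 1272.85 mm² minus the doubly-counted overlap 317.94 mm² gives 954.91 mm² — area = 954.91 mm². Overall, the cross-section is a single solid region. Net area = 954.91 mm².

954.91 mm²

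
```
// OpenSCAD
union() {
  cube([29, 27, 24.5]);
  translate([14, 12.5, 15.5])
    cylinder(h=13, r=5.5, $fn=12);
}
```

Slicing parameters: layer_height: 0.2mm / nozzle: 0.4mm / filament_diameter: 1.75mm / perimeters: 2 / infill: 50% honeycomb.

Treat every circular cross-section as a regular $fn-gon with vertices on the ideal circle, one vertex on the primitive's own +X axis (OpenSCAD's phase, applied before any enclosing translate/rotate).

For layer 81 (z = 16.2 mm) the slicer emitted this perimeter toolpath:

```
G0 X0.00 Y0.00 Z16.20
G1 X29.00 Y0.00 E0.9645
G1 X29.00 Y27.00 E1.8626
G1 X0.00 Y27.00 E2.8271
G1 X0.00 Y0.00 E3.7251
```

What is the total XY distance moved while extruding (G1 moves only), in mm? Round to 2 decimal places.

Sum the Euclidean lengths of each G1 segment: total = 112.00 mm.

112.00 mm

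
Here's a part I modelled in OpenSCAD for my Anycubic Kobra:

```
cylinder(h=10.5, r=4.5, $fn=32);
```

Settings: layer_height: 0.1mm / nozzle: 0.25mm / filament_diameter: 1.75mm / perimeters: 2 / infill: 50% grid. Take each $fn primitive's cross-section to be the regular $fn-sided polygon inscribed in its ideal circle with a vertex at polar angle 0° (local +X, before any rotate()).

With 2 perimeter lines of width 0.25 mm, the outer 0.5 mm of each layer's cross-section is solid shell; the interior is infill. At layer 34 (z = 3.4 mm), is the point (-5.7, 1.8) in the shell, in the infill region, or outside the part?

At z = 3.4 mm: the cylinder: section is a regular 32-gon, circumradius r=4.5. Overall, the cross-section is a single solid region. The nearest boundary edge runs (-4.16, 1.72)→(-4.41, 0.88); distance from the point to it = 1.50 mm. The point is not inside any of the regions above, so it lies outside the cross-section (1.50 mm from the nearest boundary).

outside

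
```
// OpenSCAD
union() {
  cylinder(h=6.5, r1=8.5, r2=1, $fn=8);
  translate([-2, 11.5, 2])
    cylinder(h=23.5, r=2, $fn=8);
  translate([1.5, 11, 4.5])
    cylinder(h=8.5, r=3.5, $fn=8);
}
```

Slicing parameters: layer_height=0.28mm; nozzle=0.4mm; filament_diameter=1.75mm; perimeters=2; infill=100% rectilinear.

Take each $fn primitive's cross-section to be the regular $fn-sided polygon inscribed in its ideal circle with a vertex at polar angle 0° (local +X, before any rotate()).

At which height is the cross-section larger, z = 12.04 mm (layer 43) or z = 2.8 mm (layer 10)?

Layer 43 (z = 12.04): the cone is not intersected at this z (z outside [0, 6.5]); the r=2 cylinder at (-2, 11.5) gives a regular 8-gon of circumradius 2 (constant along its height) (area = (8/2)·2.000²·sin(360°/8) = 11.31 mm²); the r=3.5 cylinder at (1.5, 11) gives a regular 8-gon of circumradius 3.5 (constant along its height) (area = (8/2)·3.500²·sin(360°/8) = 34.65 mm²); Taking the union: the regions partially overlap — summed areas 45.96 mm² minus the doubly-counted overlap 4.15 mm² gives 41.81 mm² — area = 41.81 mm². So its area = 41.81 mm². Layer 10 (z = 2.8): the cone: at t=0.431 of its height the radius interpolates to r₁+(r₂−r₁)t = 5.269, giving a regular 8-gon of that circumradius (area = (8/2)·5.269²·sin(360°/8) = 78.53 mm²); the r=2 cylinder at (-2, 11.5) gives a regular 8-gon of circumradius 2 (constant along its height) (area = (8/2)·2.000²·sin(360°/8) = 11.31 mm²); the cylinder at (1.5, 11) is not intersected at this z (z outside [4.5, 13]); Taking the union: the 2 present regions are separate (no shared area or edge), so areas and boundary lengths simply add and each stays a separate island — area = 89.84 mm². So its area = 89.84 mm². Layer 10 is larger (89.84 vs 41.81 mm²).

layer 10 (z = 2.8 mm)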